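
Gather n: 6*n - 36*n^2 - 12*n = -36*n^2 - 6*n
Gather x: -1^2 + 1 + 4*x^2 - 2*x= 4*x^2 - 2*x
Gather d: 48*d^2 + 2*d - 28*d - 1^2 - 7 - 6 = 48*d^2 - 26*d - 14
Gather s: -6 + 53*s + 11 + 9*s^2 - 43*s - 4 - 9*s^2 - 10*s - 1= 0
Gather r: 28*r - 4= 28*r - 4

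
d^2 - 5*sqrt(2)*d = d*(d - 5*sqrt(2))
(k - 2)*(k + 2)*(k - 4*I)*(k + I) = k^4 - 3*I*k^3 + 12*I*k - 16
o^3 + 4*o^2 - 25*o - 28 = (o - 4)*(o + 1)*(o + 7)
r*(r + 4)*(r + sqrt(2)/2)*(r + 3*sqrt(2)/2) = r^4 + 2*sqrt(2)*r^3 + 4*r^3 + 3*r^2/2 + 8*sqrt(2)*r^2 + 6*r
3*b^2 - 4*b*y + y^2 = (-3*b + y)*(-b + y)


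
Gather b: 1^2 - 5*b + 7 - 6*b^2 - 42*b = -6*b^2 - 47*b + 8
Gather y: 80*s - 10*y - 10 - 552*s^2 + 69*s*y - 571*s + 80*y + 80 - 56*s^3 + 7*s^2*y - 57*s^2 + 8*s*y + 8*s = -56*s^3 - 609*s^2 - 483*s + y*(7*s^2 + 77*s + 70) + 70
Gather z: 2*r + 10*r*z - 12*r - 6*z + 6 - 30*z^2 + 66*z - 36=-10*r - 30*z^2 + z*(10*r + 60) - 30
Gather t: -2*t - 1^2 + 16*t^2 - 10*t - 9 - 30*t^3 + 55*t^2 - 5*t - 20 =-30*t^3 + 71*t^2 - 17*t - 30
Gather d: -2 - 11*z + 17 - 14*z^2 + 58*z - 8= -14*z^2 + 47*z + 7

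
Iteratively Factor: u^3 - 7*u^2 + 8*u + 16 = (u - 4)*(u^2 - 3*u - 4) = (u - 4)^2*(u + 1)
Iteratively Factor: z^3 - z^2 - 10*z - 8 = (z + 2)*(z^2 - 3*z - 4) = (z - 4)*(z + 2)*(z + 1)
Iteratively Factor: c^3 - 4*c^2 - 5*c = (c + 1)*(c^2 - 5*c) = c*(c + 1)*(c - 5)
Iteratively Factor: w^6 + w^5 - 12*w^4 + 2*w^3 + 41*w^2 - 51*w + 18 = (w - 1)*(w^5 + 2*w^4 - 10*w^3 - 8*w^2 + 33*w - 18) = (w - 1)^2*(w^4 + 3*w^3 - 7*w^2 - 15*w + 18) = (w - 1)^3*(w^3 + 4*w^2 - 3*w - 18) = (w - 1)^3*(w + 3)*(w^2 + w - 6) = (w - 2)*(w - 1)^3*(w + 3)*(w + 3)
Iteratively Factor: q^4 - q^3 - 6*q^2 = (q)*(q^3 - q^2 - 6*q) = q*(q + 2)*(q^2 - 3*q) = q*(q - 3)*(q + 2)*(q)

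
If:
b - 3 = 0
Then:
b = 3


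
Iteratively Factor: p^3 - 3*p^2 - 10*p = (p + 2)*(p^2 - 5*p) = p*(p + 2)*(p - 5)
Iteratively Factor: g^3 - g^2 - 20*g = (g)*(g^2 - g - 20) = g*(g - 5)*(g + 4)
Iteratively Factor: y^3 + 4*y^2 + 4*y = (y + 2)*(y^2 + 2*y) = (y + 2)^2*(y)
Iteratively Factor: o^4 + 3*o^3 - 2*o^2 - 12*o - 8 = (o + 2)*(o^3 + o^2 - 4*o - 4) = (o + 1)*(o + 2)*(o^2 - 4) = (o - 2)*(o + 1)*(o + 2)*(o + 2)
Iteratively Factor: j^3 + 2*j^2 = (j)*(j^2 + 2*j) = j^2*(j + 2)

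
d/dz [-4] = 0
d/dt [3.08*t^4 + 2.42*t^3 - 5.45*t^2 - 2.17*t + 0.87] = 12.32*t^3 + 7.26*t^2 - 10.9*t - 2.17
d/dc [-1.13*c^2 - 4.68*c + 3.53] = -2.26*c - 4.68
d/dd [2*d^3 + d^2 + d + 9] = 6*d^2 + 2*d + 1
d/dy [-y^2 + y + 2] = 1 - 2*y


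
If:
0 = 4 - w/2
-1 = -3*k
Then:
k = 1/3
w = 8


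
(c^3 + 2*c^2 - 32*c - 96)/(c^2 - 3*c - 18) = (c^2 + 8*c + 16)/(c + 3)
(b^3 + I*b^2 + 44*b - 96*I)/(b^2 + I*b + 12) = (b^2 + 4*I*b + 32)/(b + 4*I)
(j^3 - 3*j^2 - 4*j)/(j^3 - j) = (j - 4)/(j - 1)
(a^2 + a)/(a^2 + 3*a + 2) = a/(a + 2)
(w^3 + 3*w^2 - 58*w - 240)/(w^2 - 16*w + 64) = (w^2 + 11*w + 30)/(w - 8)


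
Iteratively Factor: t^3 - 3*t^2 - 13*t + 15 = (t - 5)*(t^2 + 2*t - 3) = (t - 5)*(t - 1)*(t + 3)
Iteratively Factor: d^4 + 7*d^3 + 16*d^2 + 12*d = (d + 2)*(d^3 + 5*d^2 + 6*d) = (d + 2)*(d + 3)*(d^2 + 2*d) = (d + 2)^2*(d + 3)*(d)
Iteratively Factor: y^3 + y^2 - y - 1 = (y + 1)*(y^2 - 1) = (y - 1)*(y + 1)*(y + 1)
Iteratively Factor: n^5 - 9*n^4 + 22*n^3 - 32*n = (n - 4)*(n^4 - 5*n^3 + 2*n^2 + 8*n) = (n - 4)*(n - 2)*(n^3 - 3*n^2 - 4*n) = n*(n - 4)*(n - 2)*(n^2 - 3*n - 4) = n*(n - 4)^2*(n - 2)*(n + 1)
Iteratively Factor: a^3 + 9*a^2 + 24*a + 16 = (a + 1)*(a^2 + 8*a + 16) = (a + 1)*(a + 4)*(a + 4)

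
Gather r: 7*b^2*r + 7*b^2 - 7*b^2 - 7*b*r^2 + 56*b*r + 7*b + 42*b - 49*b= -7*b*r^2 + r*(7*b^2 + 56*b)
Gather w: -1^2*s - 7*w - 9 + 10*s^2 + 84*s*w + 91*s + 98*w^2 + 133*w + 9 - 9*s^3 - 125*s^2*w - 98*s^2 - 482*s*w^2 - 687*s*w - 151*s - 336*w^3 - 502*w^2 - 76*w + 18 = -9*s^3 - 88*s^2 - 61*s - 336*w^3 + w^2*(-482*s - 404) + w*(-125*s^2 - 603*s + 50) + 18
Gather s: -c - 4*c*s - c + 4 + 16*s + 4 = -2*c + s*(16 - 4*c) + 8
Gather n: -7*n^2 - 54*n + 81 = -7*n^2 - 54*n + 81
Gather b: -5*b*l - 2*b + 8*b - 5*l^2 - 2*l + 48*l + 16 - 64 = b*(6 - 5*l) - 5*l^2 + 46*l - 48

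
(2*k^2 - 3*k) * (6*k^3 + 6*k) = 12*k^5 - 18*k^4 + 12*k^3 - 18*k^2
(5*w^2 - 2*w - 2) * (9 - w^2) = -5*w^4 + 2*w^3 + 47*w^2 - 18*w - 18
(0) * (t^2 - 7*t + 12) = 0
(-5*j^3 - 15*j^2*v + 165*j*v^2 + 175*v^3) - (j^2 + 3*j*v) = -5*j^3 - 15*j^2*v - j^2 + 165*j*v^2 - 3*j*v + 175*v^3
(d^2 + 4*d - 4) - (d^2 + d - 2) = 3*d - 2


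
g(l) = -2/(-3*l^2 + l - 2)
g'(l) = -2*(6*l - 1)/(-3*l^2 + l - 2)^2 = 2*(1 - 6*l)/(3*l^2 - l + 2)^2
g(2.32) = 0.13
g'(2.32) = -0.10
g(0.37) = 0.98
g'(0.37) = -0.59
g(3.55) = 0.06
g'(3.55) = -0.03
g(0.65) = 0.76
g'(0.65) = -0.85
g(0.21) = 1.04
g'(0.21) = -0.14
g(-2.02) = 0.12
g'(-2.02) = 0.10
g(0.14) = 1.04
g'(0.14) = 0.09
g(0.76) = 0.67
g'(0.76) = -0.81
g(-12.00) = 0.00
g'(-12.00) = 0.00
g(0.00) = 1.00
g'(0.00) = 0.50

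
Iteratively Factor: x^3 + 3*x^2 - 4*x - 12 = (x - 2)*(x^2 + 5*x + 6) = (x - 2)*(x + 2)*(x + 3)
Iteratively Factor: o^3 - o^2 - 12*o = (o + 3)*(o^2 - 4*o) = (o - 4)*(o + 3)*(o)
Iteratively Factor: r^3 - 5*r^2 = (r)*(r^2 - 5*r) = r^2*(r - 5)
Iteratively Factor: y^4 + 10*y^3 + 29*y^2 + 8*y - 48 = (y + 4)*(y^3 + 6*y^2 + 5*y - 12) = (y + 3)*(y + 4)*(y^2 + 3*y - 4) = (y + 3)*(y + 4)^2*(y - 1)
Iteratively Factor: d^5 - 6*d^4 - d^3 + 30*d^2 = (d)*(d^4 - 6*d^3 - d^2 + 30*d) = d*(d - 5)*(d^3 - d^2 - 6*d) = d*(d - 5)*(d - 3)*(d^2 + 2*d) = d*(d - 5)*(d - 3)*(d + 2)*(d)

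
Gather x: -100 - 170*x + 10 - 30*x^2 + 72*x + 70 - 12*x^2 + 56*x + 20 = -42*x^2 - 42*x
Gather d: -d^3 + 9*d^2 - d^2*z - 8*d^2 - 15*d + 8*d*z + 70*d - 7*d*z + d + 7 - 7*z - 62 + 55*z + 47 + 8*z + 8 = -d^3 + d^2*(1 - z) + d*(z + 56) + 56*z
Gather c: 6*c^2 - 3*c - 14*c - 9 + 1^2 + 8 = 6*c^2 - 17*c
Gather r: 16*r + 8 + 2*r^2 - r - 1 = 2*r^2 + 15*r + 7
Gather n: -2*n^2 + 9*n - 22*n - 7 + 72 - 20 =-2*n^2 - 13*n + 45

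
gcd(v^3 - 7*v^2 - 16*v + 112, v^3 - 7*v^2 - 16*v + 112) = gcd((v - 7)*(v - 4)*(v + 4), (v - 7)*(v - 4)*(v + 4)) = v^3 - 7*v^2 - 16*v + 112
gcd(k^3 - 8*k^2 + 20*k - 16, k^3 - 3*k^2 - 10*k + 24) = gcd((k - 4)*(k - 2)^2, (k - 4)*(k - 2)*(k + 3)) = k^2 - 6*k + 8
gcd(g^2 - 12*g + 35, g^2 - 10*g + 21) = g - 7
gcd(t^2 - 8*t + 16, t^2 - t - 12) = t - 4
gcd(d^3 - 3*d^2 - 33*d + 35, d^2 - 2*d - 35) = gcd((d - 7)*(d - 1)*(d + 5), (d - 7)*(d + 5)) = d^2 - 2*d - 35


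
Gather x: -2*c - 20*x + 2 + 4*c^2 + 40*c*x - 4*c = 4*c^2 - 6*c + x*(40*c - 20) + 2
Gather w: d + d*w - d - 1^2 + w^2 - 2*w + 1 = w^2 + w*(d - 2)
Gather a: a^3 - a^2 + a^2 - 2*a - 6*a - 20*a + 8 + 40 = a^3 - 28*a + 48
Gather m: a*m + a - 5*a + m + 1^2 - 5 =-4*a + m*(a + 1) - 4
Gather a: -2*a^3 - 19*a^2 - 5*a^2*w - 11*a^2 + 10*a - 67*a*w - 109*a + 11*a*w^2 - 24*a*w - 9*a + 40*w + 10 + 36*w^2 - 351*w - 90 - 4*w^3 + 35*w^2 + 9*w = -2*a^3 + a^2*(-5*w - 30) + a*(11*w^2 - 91*w - 108) - 4*w^3 + 71*w^2 - 302*w - 80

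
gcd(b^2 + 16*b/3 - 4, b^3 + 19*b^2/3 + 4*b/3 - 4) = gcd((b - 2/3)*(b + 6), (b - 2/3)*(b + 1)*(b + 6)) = b^2 + 16*b/3 - 4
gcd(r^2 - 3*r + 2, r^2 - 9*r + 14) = r - 2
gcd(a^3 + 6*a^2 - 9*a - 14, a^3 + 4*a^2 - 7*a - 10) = a^2 - a - 2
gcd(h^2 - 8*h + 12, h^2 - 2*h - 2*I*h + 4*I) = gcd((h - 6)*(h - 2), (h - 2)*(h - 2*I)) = h - 2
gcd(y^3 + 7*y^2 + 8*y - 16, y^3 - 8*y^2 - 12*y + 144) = y + 4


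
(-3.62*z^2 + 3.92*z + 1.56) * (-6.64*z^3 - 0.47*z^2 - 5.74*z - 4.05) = 24.0368*z^5 - 24.3274*z^4 + 8.578*z^3 - 8.573*z^2 - 24.8304*z - 6.318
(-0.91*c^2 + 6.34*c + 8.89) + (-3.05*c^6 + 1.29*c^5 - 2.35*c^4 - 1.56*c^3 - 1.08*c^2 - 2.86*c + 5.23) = -3.05*c^6 + 1.29*c^5 - 2.35*c^4 - 1.56*c^3 - 1.99*c^2 + 3.48*c + 14.12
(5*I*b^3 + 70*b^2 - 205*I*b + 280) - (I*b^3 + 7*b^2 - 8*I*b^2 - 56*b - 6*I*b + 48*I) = 4*I*b^3 + 63*b^2 + 8*I*b^2 + 56*b - 199*I*b + 280 - 48*I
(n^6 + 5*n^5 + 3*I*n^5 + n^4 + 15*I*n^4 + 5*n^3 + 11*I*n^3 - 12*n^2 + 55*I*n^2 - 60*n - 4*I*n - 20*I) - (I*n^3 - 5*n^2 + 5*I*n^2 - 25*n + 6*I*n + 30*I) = n^6 + 5*n^5 + 3*I*n^5 + n^4 + 15*I*n^4 + 5*n^3 + 10*I*n^3 - 7*n^2 + 50*I*n^2 - 35*n - 10*I*n - 50*I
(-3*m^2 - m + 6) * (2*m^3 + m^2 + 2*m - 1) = -6*m^5 - 5*m^4 + 5*m^3 + 7*m^2 + 13*m - 6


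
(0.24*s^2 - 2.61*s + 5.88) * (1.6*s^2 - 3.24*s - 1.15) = 0.384*s^4 - 4.9536*s^3 + 17.5884*s^2 - 16.0497*s - 6.762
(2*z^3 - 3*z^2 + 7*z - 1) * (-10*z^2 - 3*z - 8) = -20*z^5 + 24*z^4 - 77*z^3 + 13*z^2 - 53*z + 8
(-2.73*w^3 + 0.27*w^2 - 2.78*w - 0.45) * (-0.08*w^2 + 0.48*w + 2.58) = 0.2184*w^5 - 1.332*w^4 - 6.6914*w^3 - 0.6018*w^2 - 7.3884*w - 1.161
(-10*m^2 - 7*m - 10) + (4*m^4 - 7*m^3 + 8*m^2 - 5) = 4*m^4 - 7*m^3 - 2*m^2 - 7*m - 15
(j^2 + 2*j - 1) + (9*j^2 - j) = 10*j^2 + j - 1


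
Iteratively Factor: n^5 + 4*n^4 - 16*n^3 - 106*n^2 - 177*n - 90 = (n + 3)*(n^4 + n^3 - 19*n^2 - 49*n - 30) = (n - 5)*(n + 3)*(n^3 + 6*n^2 + 11*n + 6) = (n - 5)*(n + 2)*(n + 3)*(n^2 + 4*n + 3) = (n - 5)*(n + 2)*(n + 3)^2*(n + 1)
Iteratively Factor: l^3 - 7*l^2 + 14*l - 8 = (l - 1)*(l^2 - 6*l + 8) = (l - 4)*(l - 1)*(l - 2)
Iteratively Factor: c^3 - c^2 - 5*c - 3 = (c + 1)*(c^2 - 2*c - 3) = (c - 3)*(c + 1)*(c + 1)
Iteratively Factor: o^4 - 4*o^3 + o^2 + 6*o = (o)*(o^3 - 4*o^2 + o + 6) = o*(o - 2)*(o^2 - 2*o - 3) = o*(o - 3)*(o - 2)*(o + 1)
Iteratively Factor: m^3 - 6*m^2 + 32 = (m - 4)*(m^2 - 2*m - 8) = (m - 4)*(m + 2)*(m - 4)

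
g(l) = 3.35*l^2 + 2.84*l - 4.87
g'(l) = 6.7*l + 2.84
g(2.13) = 16.38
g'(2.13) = 17.11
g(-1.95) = 2.33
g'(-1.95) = -10.22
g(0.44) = -2.97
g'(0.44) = 5.79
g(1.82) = 11.40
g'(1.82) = 15.03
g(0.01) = -4.84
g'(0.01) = 2.91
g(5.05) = 94.91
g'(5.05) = 36.68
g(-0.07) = -5.05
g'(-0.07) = 2.37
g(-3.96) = 36.42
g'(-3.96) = -23.69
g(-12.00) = 443.45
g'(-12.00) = -77.56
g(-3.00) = 16.76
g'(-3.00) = -17.26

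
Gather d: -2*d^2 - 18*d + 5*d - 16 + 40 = -2*d^2 - 13*d + 24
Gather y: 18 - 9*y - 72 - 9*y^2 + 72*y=-9*y^2 + 63*y - 54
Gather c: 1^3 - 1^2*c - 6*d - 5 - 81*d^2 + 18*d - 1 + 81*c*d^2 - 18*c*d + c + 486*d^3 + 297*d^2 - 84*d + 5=c*(81*d^2 - 18*d) + 486*d^3 + 216*d^2 - 72*d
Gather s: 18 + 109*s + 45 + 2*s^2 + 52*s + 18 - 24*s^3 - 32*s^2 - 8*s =-24*s^3 - 30*s^2 + 153*s + 81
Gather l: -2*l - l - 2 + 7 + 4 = 9 - 3*l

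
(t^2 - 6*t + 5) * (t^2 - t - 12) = t^4 - 7*t^3 - t^2 + 67*t - 60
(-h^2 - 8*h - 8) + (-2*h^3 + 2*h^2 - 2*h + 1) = -2*h^3 + h^2 - 10*h - 7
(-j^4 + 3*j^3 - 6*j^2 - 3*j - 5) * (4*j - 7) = -4*j^5 + 19*j^4 - 45*j^3 + 30*j^2 + j + 35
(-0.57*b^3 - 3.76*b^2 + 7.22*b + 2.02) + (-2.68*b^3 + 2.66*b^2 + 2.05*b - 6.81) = -3.25*b^3 - 1.1*b^2 + 9.27*b - 4.79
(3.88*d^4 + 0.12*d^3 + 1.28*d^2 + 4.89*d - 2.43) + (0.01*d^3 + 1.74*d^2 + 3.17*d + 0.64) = 3.88*d^4 + 0.13*d^3 + 3.02*d^2 + 8.06*d - 1.79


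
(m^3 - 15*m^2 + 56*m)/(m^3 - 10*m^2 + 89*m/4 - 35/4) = 4*m*(m - 8)/(4*m^2 - 12*m + 5)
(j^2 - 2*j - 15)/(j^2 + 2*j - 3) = (j - 5)/(j - 1)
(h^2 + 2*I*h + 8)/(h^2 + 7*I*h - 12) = (h - 2*I)/(h + 3*I)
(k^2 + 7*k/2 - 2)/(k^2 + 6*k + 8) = (k - 1/2)/(k + 2)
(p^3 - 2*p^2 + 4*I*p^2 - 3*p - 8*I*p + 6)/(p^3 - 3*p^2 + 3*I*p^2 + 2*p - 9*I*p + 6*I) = (p + I)/(p - 1)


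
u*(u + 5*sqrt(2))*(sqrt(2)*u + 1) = sqrt(2)*u^3 + 11*u^2 + 5*sqrt(2)*u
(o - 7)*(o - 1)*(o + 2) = o^3 - 6*o^2 - 9*o + 14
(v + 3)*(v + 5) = v^2 + 8*v + 15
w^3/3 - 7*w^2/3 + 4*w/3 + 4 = (w/3 + 1/3)*(w - 6)*(w - 2)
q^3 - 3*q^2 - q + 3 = (q - 3)*(q - 1)*(q + 1)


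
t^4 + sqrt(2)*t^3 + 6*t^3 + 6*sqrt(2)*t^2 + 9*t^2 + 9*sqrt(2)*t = t*(t + 3)^2*(t + sqrt(2))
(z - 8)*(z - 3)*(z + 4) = z^3 - 7*z^2 - 20*z + 96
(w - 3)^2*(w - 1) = w^3 - 7*w^2 + 15*w - 9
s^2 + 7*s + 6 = (s + 1)*(s + 6)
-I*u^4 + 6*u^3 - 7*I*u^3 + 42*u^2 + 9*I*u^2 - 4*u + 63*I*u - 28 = (u + 7)*(u + I)*(u + 4*I)*(-I*u + 1)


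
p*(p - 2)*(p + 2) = p^3 - 4*p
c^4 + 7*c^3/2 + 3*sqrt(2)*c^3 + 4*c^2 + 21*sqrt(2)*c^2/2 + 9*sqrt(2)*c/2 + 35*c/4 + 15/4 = (c + 1/2)*(c + 3)*(c + sqrt(2)/2)*(c + 5*sqrt(2)/2)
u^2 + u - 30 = (u - 5)*(u + 6)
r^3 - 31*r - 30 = (r - 6)*(r + 1)*(r + 5)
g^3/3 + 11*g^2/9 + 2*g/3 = g*(g/3 + 1)*(g + 2/3)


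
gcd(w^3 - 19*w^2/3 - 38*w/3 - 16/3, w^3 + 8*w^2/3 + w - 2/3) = w + 1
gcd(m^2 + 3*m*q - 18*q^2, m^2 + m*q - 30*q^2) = m + 6*q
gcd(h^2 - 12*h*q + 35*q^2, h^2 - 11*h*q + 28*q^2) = -h + 7*q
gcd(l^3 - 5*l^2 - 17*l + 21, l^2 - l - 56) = 1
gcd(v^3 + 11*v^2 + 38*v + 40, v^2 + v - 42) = 1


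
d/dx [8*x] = 8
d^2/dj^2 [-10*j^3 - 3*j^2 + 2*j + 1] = -60*j - 6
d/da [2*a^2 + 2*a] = 4*a + 2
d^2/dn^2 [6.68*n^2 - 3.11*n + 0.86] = 13.3600000000000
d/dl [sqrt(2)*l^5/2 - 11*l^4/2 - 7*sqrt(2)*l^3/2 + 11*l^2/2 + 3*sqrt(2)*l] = 5*sqrt(2)*l^4/2 - 22*l^3 - 21*sqrt(2)*l^2/2 + 11*l + 3*sqrt(2)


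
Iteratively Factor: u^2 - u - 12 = (u + 3)*(u - 4)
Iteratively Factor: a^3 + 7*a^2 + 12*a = (a + 4)*(a^2 + 3*a) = (a + 3)*(a + 4)*(a)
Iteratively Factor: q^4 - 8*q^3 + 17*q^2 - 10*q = (q - 5)*(q^3 - 3*q^2 + 2*q) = (q - 5)*(q - 1)*(q^2 - 2*q) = (q - 5)*(q - 2)*(q - 1)*(q)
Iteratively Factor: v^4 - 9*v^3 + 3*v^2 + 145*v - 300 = (v - 5)*(v^3 - 4*v^2 - 17*v + 60) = (v - 5)*(v + 4)*(v^2 - 8*v + 15) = (v - 5)*(v - 3)*(v + 4)*(v - 5)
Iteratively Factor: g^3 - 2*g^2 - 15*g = (g + 3)*(g^2 - 5*g) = (g - 5)*(g + 3)*(g)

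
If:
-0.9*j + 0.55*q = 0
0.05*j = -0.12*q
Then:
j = 0.00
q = 0.00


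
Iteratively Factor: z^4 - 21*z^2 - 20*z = (z + 1)*(z^3 - z^2 - 20*z) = (z + 1)*(z + 4)*(z^2 - 5*z) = (z - 5)*(z + 1)*(z + 4)*(z)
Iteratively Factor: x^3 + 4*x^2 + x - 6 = (x + 3)*(x^2 + x - 2) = (x + 2)*(x + 3)*(x - 1)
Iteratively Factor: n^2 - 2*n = (n - 2)*(n)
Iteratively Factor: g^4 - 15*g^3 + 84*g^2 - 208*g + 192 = (g - 4)*(g^3 - 11*g^2 + 40*g - 48) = (g - 4)^2*(g^2 - 7*g + 12) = (g - 4)^2*(g - 3)*(g - 4)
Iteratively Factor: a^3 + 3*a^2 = (a + 3)*(a^2) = a*(a + 3)*(a)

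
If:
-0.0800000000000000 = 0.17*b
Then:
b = -0.47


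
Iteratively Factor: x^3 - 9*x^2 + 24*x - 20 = (x - 2)*(x^2 - 7*x + 10) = (x - 2)^2*(x - 5)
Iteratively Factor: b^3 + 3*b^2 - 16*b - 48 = (b - 4)*(b^2 + 7*b + 12) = (b - 4)*(b + 4)*(b + 3)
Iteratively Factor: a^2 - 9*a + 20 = (a - 4)*(a - 5)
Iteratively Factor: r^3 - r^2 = (r)*(r^2 - r) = r*(r - 1)*(r)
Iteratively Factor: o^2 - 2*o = (o)*(o - 2)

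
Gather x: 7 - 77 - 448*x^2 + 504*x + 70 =-448*x^2 + 504*x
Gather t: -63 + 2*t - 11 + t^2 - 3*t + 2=t^2 - t - 72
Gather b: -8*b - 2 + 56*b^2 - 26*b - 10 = 56*b^2 - 34*b - 12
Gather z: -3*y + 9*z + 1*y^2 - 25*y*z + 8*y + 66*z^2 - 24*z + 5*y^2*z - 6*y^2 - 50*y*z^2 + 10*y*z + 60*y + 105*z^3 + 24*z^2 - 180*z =-5*y^2 + 65*y + 105*z^3 + z^2*(90 - 50*y) + z*(5*y^2 - 15*y - 195)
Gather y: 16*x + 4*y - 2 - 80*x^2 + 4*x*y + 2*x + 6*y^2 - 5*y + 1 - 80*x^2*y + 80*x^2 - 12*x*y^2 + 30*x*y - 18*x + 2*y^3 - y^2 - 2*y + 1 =2*y^3 + y^2*(5 - 12*x) + y*(-80*x^2 + 34*x - 3)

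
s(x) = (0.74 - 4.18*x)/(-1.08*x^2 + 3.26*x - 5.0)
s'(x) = (0.74 - 4.18*x)*(2.16*x - 3.26)/(-1.08*x^2 + 3.26*x - 5.0)^2 - 4.18/(-1.08*x^2 + 3.26*x - 5.0) = (-4.5144*x^2 + 1.5984*x + 18.4876)/(1.1664*x^4 - 7.0416*x^3 + 21.4276*x^2 - 32.6*x + 25.0)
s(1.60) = 2.33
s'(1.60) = 1.46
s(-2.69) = -0.56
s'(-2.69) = -0.04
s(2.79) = 2.53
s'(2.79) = -0.66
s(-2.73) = -0.55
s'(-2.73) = -0.04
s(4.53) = 1.47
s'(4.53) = -0.44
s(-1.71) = -0.57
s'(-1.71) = 0.01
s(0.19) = 0.01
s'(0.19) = 0.95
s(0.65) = 0.59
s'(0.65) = 1.58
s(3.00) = 2.39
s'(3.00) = -0.71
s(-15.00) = -0.21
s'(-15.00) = -0.01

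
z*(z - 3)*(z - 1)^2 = z^4 - 5*z^3 + 7*z^2 - 3*z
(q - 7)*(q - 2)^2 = q^3 - 11*q^2 + 32*q - 28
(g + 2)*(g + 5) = g^2 + 7*g + 10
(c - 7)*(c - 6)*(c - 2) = c^3 - 15*c^2 + 68*c - 84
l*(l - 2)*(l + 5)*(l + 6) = l^4 + 9*l^3 + 8*l^2 - 60*l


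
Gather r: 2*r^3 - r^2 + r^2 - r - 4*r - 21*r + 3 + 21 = 2*r^3 - 26*r + 24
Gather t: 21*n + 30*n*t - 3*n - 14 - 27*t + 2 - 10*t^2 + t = 18*n - 10*t^2 + t*(30*n - 26) - 12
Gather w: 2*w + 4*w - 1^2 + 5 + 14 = 6*w + 18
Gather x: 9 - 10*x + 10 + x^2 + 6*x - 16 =x^2 - 4*x + 3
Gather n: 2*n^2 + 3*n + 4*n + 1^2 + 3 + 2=2*n^2 + 7*n + 6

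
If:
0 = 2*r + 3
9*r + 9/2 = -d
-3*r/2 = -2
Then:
No Solution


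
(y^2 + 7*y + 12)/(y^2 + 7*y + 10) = (y^2 + 7*y + 12)/(y^2 + 7*y + 10)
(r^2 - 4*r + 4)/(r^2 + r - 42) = (r^2 - 4*r + 4)/(r^2 + r - 42)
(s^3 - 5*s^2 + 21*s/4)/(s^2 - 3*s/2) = s - 7/2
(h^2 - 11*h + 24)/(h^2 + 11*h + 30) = (h^2 - 11*h + 24)/(h^2 + 11*h + 30)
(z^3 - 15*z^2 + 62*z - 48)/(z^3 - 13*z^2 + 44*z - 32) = (z - 6)/(z - 4)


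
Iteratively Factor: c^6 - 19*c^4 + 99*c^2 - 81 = (c + 3)*(c^5 - 3*c^4 - 10*c^3 + 30*c^2 + 9*c - 27) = (c - 1)*(c + 3)*(c^4 - 2*c^3 - 12*c^2 + 18*c + 27) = (c - 3)*(c - 1)*(c + 3)*(c^3 + c^2 - 9*c - 9) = (c - 3)*(c - 1)*(c + 3)^2*(c^2 - 2*c - 3) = (c - 3)*(c - 1)*(c + 1)*(c + 3)^2*(c - 3)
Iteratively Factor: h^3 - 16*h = (h)*(h^2 - 16) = h*(h + 4)*(h - 4)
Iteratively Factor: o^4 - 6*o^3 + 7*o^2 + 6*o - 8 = (o + 1)*(o^3 - 7*o^2 + 14*o - 8) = (o - 1)*(o + 1)*(o^2 - 6*o + 8) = (o - 2)*(o - 1)*(o + 1)*(o - 4)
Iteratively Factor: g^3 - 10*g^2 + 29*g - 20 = (g - 4)*(g^2 - 6*g + 5) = (g - 5)*(g - 4)*(g - 1)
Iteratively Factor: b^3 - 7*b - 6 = (b + 1)*(b^2 - b - 6) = (b - 3)*(b + 1)*(b + 2)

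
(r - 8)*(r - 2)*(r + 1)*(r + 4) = r^4 - 5*r^3 - 30*r^2 + 40*r + 64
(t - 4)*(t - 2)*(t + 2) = t^3 - 4*t^2 - 4*t + 16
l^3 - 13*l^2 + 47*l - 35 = (l - 7)*(l - 5)*(l - 1)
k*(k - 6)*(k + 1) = k^3 - 5*k^2 - 6*k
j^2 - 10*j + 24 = (j - 6)*(j - 4)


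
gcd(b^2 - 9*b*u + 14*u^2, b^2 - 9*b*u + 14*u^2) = b^2 - 9*b*u + 14*u^2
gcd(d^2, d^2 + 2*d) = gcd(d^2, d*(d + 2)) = d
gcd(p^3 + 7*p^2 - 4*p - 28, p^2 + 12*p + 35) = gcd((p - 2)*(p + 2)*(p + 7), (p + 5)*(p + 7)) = p + 7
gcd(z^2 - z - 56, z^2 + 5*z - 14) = z + 7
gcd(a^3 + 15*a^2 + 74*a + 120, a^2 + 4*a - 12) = a + 6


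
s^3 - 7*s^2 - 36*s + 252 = (s - 7)*(s - 6)*(s + 6)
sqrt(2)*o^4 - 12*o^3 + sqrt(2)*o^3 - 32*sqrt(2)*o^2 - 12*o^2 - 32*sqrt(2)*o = o*(o - 8*sqrt(2))*(o + 2*sqrt(2))*(sqrt(2)*o + sqrt(2))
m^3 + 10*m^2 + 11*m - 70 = (m - 2)*(m + 5)*(m + 7)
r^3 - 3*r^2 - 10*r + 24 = (r - 4)*(r - 2)*(r + 3)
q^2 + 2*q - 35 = (q - 5)*(q + 7)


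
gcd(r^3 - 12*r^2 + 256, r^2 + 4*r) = r + 4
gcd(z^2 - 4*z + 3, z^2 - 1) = z - 1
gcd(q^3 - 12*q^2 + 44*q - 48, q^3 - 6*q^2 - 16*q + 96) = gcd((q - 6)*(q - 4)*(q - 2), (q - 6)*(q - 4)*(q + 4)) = q^2 - 10*q + 24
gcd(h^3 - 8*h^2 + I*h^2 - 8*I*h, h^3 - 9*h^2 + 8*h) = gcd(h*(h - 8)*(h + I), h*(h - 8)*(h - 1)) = h^2 - 8*h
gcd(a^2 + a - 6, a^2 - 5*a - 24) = a + 3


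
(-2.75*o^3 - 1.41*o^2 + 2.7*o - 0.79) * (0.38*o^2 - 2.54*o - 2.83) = -1.045*o^5 + 6.4492*o^4 + 12.3899*o^3 - 3.1679*o^2 - 5.6344*o + 2.2357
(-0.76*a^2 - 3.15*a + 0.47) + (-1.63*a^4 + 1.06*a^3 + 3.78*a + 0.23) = -1.63*a^4 + 1.06*a^3 - 0.76*a^2 + 0.63*a + 0.7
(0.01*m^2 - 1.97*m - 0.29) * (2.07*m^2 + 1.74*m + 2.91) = 0.0207*m^4 - 4.0605*m^3 - 3.999*m^2 - 6.2373*m - 0.8439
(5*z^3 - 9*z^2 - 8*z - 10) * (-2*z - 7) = -10*z^4 - 17*z^3 + 79*z^2 + 76*z + 70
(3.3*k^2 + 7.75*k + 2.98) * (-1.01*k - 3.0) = -3.333*k^3 - 17.7275*k^2 - 26.2598*k - 8.94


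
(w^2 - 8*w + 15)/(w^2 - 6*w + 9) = (w - 5)/(w - 3)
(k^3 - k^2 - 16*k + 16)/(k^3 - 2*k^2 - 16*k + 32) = (k - 1)/(k - 2)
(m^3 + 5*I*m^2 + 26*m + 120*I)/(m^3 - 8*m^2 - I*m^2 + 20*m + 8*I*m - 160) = (m + 6*I)/(m - 8)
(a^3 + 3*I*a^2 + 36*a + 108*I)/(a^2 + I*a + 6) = (a^2 + 36)/(a - 2*I)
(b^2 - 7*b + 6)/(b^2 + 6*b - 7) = (b - 6)/(b + 7)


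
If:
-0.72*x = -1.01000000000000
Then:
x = 1.40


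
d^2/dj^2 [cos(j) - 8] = -cos(j)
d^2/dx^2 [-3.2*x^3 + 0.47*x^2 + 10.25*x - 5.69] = 0.94 - 19.2*x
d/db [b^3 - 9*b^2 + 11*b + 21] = 3*b^2 - 18*b + 11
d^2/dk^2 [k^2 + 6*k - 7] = 2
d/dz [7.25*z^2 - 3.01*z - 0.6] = 14.5*z - 3.01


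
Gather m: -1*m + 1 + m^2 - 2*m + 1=m^2 - 3*m + 2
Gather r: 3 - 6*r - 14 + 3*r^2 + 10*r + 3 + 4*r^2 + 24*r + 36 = 7*r^2 + 28*r + 28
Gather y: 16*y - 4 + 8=16*y + 4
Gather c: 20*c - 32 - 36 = 20*c - 68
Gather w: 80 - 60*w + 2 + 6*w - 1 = 81 - 54*w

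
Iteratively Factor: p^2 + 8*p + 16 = (p + 4)*(p + 4)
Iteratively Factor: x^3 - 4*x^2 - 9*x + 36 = (x + 3)*(x^2 - 7*x + 12) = (x - 3)*(x + 3)*(x - 4)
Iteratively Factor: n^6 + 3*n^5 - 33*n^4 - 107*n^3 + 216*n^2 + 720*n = (n + 4)*(n^5 - n^4 - 29*n^3 + 9*n^2 + 180*n) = (n + 4)^2*(n^4 - 5*n^3 - 9*n^2 + 45*n) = (n + 3)*(n + 4)^2*(n^3 - 8*n^2 + 15*n) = (n - 3)*(n + 3)*(n + 4)^2*(n^2 - 5*n) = (n - 5)*(n - 3)*(n + 3)*(n + 4)^2*(n)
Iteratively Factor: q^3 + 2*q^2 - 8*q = (q + 4)*(q^2 - 2*q) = q*(q + 4)*(q - 2)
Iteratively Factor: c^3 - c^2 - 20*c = (c - 5)*(c^2 + 4*c) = (c - 5)*(c + 4)*(c)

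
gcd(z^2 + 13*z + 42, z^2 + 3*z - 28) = z + 7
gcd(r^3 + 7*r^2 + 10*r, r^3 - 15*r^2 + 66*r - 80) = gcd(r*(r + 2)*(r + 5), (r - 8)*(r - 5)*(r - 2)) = 1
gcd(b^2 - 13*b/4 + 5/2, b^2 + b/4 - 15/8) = b - 5/4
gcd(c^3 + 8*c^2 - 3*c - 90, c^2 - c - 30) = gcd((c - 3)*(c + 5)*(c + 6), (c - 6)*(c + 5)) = c + 5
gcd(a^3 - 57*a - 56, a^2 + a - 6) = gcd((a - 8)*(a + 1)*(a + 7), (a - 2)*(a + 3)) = 1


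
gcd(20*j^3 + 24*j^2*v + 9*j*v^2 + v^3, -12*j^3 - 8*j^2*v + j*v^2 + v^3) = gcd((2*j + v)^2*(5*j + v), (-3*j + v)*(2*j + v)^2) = 4*j^2 + 4*j*v + v^2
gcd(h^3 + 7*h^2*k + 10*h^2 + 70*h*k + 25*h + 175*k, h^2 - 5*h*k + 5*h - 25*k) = h + 5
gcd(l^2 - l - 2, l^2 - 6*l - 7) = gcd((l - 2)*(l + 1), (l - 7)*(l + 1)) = l + 1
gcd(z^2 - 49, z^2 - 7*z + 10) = 1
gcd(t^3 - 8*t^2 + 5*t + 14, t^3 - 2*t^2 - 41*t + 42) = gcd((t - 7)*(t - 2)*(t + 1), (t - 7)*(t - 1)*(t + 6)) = t - 7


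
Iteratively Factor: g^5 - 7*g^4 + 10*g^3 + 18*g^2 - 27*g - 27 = (g + 1)*(g^4 - 8*g^3 + 18*g^2 - 27) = (g - 3)*(g + 1)*(g^3 - 5*g^2 + 3*g + 9) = (g - 3)^2*(g + 1)*(g^2 - 2*g - 3) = (g - 3)^3*(g + 1)*(g + 1)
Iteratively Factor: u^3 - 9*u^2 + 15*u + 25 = (u + 1)*(u^2 - 10*u + 25) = (u - 5)*(u + 1)*(u - 5)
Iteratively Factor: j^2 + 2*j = (j)*(j + 2)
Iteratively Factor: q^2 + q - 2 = (q + 2)*(q - 1)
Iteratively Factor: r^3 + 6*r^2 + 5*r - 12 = (r + 4)*(r^2 + 2*r - 3) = (r + 3)*(r + 4)*(r - 1)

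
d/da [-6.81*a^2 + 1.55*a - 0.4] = 1.55 - 13.62*a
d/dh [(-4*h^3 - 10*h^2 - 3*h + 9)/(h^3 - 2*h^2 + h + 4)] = (18*h^4 - 2*h^3 - 91*h^2 - 44*h - 21)/(h^6 - 4*h^5 + 6*h^4 + 4*h^3 - 15*h^2 + 8*h + 16)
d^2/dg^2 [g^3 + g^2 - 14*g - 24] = 6*g + 2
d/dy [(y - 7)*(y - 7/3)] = 2*y - 28/3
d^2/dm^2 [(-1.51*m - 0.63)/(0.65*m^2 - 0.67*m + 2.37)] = (-(1.3*m - 0.67)*(1.51*m + 0.63)*(2.6*m - 1.34) + (5.889*m - 1.2044)*(0.65*m^2 - 0.67*m + 2.37))/(0.65*m^2 - 0.67*m + 2.37)^3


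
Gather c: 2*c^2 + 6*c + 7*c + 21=2*c^2 + 13*c + 21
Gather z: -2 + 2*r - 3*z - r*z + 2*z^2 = 2*r + 2*z^2 + z*(-r - 3) - 2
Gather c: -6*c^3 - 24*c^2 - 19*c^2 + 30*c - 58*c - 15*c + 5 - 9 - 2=-6*c^3 - 43*c^2 - 43*c - 6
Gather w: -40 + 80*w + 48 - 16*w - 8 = 64*w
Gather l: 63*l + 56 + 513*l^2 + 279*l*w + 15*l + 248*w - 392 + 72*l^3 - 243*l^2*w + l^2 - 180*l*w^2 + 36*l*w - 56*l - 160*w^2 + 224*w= 72*l^3 + l^2*(514 - 243*w) + l*(-180*w^2 + 315*w + 22) - 160*w^2 + 472*w - 336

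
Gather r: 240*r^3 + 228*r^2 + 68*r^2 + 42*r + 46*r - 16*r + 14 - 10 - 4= 240*r^3 + 296*r^2 + 72*r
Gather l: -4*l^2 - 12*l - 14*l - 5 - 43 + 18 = -4*l^2 - 26*l - 30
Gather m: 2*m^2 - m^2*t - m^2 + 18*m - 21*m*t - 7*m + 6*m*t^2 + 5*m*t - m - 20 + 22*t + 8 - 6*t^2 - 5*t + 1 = m^2*(1 - t) + m*(6*t^2 - 16*t + 10) - 6*t^2 + 17*t - 11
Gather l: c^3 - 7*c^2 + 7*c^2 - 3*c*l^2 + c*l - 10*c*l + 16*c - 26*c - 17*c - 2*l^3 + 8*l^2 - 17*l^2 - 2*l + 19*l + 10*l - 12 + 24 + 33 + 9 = c^3 - 27*c - 2*l^3 + l^2*(-3*c - 9) + l*(27 - 9*c) + 54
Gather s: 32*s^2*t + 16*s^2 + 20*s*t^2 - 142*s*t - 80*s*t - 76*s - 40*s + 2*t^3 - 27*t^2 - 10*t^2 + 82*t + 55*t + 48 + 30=s^2*(32*t + 16) + s*(20*t^2 - 222*t - 116) + 2*t^3 - 37*t^2 + 137*t + 78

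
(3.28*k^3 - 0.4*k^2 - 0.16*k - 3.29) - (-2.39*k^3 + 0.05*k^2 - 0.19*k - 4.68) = 5.67*k^3 - 0.45*k^2 + 0.03*k + 1.39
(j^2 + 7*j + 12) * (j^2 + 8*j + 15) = j^4 + 15*j^3 + 83*j^2 + 201*j + 180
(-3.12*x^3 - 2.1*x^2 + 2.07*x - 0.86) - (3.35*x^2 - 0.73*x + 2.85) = -3.12*x^3 - 5.45*x^2 + 2.8*x - 3.71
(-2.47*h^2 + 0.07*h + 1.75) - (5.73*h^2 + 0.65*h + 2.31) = -8.2*h^2 - 0.58*h - 0.56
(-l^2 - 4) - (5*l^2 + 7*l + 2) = -6*l^2 - 7*l - 6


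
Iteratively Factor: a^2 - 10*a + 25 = (a - 5)*(a - 5)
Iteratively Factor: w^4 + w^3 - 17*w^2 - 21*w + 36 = (w + 3)*(w^3 - 2*w^2 - 11*w + 12) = (w - 1)*(w + 3)*(w^2 - w - 12) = (w - 1)*(w + 3)^2*(w - 4)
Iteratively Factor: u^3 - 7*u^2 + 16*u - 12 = (u - 3)*(u^2 - 4*u + 4) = (u - 3)*(u - 2)*(u - 2)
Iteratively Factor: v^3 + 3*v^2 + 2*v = (v)*(v^2 + 3*v + 2) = v*(v + 2)*(v + 1)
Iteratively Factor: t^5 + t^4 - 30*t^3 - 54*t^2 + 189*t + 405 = (t + 3)*(t^4 - 2*t^3 - 24*t^2 + 18*t + 135) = (t + 3)^2*(t^3 - 5*t^2 - 9*t + 45) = (t + 3)^3*(t^2 - 8*t + 15) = (t - 3)*(t + 3)^3*(t - 5)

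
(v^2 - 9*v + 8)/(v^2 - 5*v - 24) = (v - 1)/(v + 3)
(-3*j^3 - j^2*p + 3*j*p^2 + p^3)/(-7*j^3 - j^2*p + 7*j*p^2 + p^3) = (3*j + p)/(7*j + p)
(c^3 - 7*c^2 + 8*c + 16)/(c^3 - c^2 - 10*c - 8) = (c - 4)/(c + 2)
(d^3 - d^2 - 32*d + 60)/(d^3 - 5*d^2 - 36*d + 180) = (d - 2)/(d - 6)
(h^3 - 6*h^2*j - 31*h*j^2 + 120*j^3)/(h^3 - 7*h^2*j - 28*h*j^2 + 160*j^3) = (h - 3*j)/(h - 4*j)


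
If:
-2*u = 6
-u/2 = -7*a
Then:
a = -3/14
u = -3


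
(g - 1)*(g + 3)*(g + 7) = g^3 + 9*g^2 + 11*g - 21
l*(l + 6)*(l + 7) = l^3 + 13*l^2 + 42*l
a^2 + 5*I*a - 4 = (a + I)*(a + 4*I)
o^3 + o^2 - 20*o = o*(o - 4)*(o + 5)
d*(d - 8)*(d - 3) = d^3 - 11*d^2 + 24*d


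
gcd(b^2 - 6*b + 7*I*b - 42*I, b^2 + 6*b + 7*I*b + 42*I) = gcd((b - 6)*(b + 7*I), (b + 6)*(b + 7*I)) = b + 7*I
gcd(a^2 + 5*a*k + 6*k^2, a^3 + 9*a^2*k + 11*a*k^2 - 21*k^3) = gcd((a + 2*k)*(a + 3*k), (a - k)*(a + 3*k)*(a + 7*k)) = a + 3*k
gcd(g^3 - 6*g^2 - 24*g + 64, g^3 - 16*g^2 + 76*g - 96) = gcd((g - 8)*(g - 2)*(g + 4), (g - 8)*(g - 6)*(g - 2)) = g^2 - 10*g + 16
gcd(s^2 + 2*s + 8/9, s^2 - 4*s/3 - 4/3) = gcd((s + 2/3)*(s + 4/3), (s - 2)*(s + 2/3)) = s + 2/3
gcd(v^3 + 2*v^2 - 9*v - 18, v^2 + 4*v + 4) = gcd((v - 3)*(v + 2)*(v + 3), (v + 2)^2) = v + 2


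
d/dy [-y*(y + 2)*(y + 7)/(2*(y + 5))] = (-y^3 - 12*y^2 - 45*y - 35)/(y^2 + 10*y + 25)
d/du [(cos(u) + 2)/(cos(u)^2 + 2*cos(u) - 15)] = (cos(u)^2 + 4*cos(u) + 19)*sin(u)/(cos(u)^2 + 2*cos(u) - 15)^2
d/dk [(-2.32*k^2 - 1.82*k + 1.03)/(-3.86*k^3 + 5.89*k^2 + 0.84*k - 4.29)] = (-8.9552*k^4 - 14.0504*k^3 + 20.6984*k^2 + 7.7722*k + 6.9426)/(14.8996*k^6 - 45.4708*k^5 + 28.2073*k^4 + 43.014*k^3 - 49.8306*k^2 - 7.2072*k + 18.4041)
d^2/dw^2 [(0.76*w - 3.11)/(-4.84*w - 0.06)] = 146.14864/(4.84*w + 0.06)^3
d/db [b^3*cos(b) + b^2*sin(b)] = b*(-b^2*sin(b) + 4*b*cos(b) + 2*sin(b))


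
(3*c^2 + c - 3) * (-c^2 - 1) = -3*c^4 - c^3 - c + 3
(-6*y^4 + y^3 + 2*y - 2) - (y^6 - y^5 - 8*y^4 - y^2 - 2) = -y^6 + y^5 + 2*y^4 + y^3 + y^2 + 2*y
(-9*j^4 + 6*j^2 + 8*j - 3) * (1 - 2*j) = 18*j^5 - 9*j^4 - 12*j^3 - 10*j^2 + 14*j - 3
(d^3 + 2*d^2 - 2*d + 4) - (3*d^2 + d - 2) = d^3 - d^2 - 3*d + 6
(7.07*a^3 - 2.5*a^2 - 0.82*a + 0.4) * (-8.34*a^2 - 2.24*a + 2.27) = -58.9638*a^5 + 5.0132*a^4 + 28.4877*a^3 - 7.1742*a^2 - 2.7574*a + 0.908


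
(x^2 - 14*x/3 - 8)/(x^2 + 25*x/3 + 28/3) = (x - 6)/(x + 7)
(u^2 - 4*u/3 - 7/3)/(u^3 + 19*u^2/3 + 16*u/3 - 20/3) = (3*u^2 - 4*u - 7)/(3*u^3 + 19*u^2 + 16*u - 20)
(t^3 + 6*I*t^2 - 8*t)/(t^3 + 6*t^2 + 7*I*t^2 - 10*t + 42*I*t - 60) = t*(t + 4*I)/(t^2 + t*(6 + 5*I) + 30*I)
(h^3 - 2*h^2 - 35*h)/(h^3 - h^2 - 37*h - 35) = h/(h + 1)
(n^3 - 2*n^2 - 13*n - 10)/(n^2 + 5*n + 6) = (n^2 - 4*n - 5)/(n + 3)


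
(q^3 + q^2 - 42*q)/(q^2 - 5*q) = (q^2 + q - 42)/(q - 5)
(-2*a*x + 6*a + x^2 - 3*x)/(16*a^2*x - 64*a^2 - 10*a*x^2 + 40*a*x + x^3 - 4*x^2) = (x - 3)/(-8*a*x + 32*a + x^2 - 4*x)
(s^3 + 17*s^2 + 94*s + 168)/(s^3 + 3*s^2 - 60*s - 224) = (s + 6)/(s - 8)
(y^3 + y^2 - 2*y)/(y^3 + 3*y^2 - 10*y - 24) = y*(y - 1)/(y^2 + y - 12)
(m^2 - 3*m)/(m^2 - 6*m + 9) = m/(m - 3)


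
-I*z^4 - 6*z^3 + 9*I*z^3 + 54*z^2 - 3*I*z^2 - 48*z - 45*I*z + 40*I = (z - 8)*(z - 5*I)*(z - I)*(-I*z + I)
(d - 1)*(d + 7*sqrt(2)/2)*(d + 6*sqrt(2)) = d^3 - d^2 + 19*sqrt(2)*d^2/2 - 19*sqrt(2)*d/2 + 42*d - 42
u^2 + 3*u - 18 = (u - 3)*(u + 6)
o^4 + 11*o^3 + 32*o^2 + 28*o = o*(o + 2)^2*(o + 7)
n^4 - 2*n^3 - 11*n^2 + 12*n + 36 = (n - 3)^2*(n + 2)^2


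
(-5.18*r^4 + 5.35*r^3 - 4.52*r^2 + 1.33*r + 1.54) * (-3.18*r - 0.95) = 16.4724*r^5 - 12.092*r^4 + 9.2911*r^3 + 0.0645999999999995*r^2 - 6.1607*r - 1.463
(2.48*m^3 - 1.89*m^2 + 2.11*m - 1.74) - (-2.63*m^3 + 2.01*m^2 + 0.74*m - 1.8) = 5.11*m^3 - 3.9*m^2 + 1.37*m + 0.0600000000000001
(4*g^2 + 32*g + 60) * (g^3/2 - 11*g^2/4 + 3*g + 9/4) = 2*g^5 + 5*g^4 - 46*g^3 - 60*g^2 + 252*g + 135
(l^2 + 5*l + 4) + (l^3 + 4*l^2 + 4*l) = l^3 + 5*l^2 + 9*l + 4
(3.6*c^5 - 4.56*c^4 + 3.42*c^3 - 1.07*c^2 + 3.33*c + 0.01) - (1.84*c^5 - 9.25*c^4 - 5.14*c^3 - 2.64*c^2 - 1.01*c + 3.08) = 1.76*c^5 + 4.69*c^4 + 8.56*c^3 + 1.57*c^2 + 4.34*c - 3.07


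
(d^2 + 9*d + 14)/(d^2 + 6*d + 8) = (d + 7)/(d + 4)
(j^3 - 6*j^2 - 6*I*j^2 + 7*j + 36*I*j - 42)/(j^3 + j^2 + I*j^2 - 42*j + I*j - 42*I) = (j - 7*I)/(j + 7)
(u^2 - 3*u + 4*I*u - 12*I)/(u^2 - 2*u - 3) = (u + 4*I)/(u + 1)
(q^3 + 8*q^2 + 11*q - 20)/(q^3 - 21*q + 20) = (q + 4)/(q - 4)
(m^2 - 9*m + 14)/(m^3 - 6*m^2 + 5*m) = (m^2 - 9*m + 14)/(m*(m^2 - 6*m + 5))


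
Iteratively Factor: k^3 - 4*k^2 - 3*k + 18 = (k - 3)*(k^2 - k - 6) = (k - 3)*(k + 2)*(k - 3)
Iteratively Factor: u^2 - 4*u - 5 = (u + 1)*(u - 5)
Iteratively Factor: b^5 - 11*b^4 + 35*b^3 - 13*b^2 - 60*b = (b - 5)*(b^4 - 6*b^3 + 5*b^2 + 12*b) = b*(b - 5)*(b^3 - 6*b^2 + 5*b + 12) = b*(b - 5)*(b - 3)*(b^2 - 3*b - 4) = b*(b - 5)*(b - 3)*(b + 1)*(b - 4)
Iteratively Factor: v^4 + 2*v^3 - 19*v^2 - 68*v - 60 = (v - 5)*(v^3 + 7*v^2 + 16*v + 12) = (v - 5)*(v + 3)*(v^2 + 4*v + 4) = (v - 5)*(v + 2)*(v + 3)*(v + 2)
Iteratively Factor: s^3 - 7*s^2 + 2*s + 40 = (s - 5)*(s^2 - 2*s - 8) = (s - 5)*(s + 2)*(s - 4)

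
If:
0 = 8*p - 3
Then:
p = 3/8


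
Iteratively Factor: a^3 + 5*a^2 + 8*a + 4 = (a + 1)*(a^2 + 4*a + 4) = (a + 1)*(a + 2)*(a + 2)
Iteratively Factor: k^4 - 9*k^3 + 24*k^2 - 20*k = (k - 2)*(k^3 - 7*k^2 + 10*k) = (k - 2)^2*(k^2 - 5*k) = (k - 5)*(k - 2)^2*(k)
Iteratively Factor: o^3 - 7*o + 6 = (o + 3)*(o^2 - 3*o + 2) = (o - 2)*(o + 3)*(o - 1)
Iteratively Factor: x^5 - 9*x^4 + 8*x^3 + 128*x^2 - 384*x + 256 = (x - 4)*(x^4 - 5*x^3 - 12*x^2 + 80*x - 64) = (x - 4)*(x + 4)*(x^3 - 9*x^2 + 24*x - 16) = (x - 4)*(x - 1)*(x + 4)*(x^2 - 8*x + 16) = (x - 4)^2*(x - 1)*(x + 4)*(x - 4)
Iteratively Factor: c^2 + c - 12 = (c - 3)*(c + 4)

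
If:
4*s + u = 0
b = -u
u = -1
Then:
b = 1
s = 1/4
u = -1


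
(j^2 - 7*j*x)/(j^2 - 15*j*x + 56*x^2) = j/(j - 8*x)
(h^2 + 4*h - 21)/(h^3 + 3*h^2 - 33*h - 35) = (h - 3)/(h^2 - 4*h - 5)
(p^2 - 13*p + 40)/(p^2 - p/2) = 2*(p^2 - 13*p + 40)/(p*(2*p - 1))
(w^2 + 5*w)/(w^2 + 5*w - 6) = w*(w + 5)/(w^2 + 5*w - 6)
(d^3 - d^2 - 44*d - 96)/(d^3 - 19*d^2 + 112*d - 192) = (d^2 + 7*d + 12)/(d^2 - 11*d + 24)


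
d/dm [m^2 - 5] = 2*m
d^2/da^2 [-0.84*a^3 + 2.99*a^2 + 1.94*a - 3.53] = 5.98 - 5.04*a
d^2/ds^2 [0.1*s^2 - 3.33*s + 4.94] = 0.200000000000000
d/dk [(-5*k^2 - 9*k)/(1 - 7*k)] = (35*k^2 - 10*k - 9)/(49*k^2 - 14*k + 1)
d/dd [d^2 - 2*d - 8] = 2*d - 2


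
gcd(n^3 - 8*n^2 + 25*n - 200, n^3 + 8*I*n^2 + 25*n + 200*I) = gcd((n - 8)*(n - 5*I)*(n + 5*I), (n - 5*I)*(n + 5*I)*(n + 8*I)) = n^2 + 25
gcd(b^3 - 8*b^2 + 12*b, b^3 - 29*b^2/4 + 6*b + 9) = b^2 - 8*b + 12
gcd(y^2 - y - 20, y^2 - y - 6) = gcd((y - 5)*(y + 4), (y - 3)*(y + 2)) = 1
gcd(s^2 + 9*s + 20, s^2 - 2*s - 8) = 1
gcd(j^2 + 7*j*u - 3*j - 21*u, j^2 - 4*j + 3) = j - 3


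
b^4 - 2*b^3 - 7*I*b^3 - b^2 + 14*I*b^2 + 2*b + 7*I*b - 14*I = (b - 2)*(b - 1)*(b + 1)*(b - 7*I)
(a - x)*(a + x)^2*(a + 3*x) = a^4 + 4*a^3*x + 2*a^2*x^2 - 4*a*x^3 - 3*x^4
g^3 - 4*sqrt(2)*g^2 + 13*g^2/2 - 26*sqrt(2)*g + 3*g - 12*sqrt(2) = (g + 1/2)*(g + 6)*(g - 4*sqrt(2))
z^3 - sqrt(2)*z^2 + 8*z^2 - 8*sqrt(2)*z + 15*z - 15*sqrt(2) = (z + 3)*(z + 5)*(z - sqrt(2))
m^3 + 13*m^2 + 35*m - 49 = (m - 1)*(m + 7)^2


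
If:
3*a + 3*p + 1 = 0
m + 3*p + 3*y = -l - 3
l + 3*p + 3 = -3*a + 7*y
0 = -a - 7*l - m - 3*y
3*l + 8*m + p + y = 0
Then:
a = 539/599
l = -479/1797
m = 401/1797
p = -2216/1797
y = 445/1797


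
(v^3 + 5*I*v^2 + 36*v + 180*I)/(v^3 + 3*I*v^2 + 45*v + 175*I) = (v^2 + 36)/(v^2 - 2*I*v + 35)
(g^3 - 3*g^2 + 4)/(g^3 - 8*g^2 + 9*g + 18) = (g^2 - 4*g + 4)/(g^2 - 9*g + 18)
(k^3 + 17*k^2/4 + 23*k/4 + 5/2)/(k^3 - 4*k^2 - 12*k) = (4*k^2 + 9*k + 5)/(4*k*(k - 6))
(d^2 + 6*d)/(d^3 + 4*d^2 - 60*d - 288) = d/(d^2 - 2*d - 48)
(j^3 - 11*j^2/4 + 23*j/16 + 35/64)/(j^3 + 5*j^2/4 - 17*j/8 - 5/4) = (16*j^2 - 24*j - 7)/(8*(2*j^2 + 5*j + 2))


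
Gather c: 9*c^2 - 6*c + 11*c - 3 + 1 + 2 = 9*c^2 + 5*c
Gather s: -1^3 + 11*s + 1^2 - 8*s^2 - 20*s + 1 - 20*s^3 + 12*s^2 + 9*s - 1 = -20*s^3 + 4*s^2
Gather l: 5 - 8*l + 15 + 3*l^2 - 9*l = 3*l^2 - 17*l + 20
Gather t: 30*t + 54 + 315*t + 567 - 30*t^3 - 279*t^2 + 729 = -30*t^3 - 279*t^2 + 345*t + 1350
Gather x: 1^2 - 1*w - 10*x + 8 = -w - 10*x + 9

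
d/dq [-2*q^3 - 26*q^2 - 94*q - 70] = -6*q^2 - 52*q - 94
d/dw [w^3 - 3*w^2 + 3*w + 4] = 3*w^2 - 6*w + 3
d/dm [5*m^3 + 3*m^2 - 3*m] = 15*m^2 + 6*m - 3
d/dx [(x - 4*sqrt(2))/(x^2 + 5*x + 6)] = (x^2 + 5*x - (x - 4*sqrt(2))*(2*x + 5) + 6)/(x^2 + 5*x + 6)^2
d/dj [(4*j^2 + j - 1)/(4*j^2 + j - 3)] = -(16*j + 2)/(4*j^2 + j - 3)^2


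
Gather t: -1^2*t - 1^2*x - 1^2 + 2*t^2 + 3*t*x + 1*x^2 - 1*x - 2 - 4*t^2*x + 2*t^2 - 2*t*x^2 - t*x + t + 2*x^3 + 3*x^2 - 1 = t^2*(4 - 4*x) + t*(-2*x^2 + 2*x) + 2*x^3 + 4*x^2 - 2*x - 4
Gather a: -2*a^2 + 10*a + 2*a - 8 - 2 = -2*a^2 + 12*a - 10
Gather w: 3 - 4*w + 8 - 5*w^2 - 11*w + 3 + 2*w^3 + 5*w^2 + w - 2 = 2*w^3 - 14*w + 12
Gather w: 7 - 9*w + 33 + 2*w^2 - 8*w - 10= 2*w^2 - 17*w + 30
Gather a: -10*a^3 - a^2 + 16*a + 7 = -10*a^3 - a^2 + 16*a + 7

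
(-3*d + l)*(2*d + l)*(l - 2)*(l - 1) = -6*d^2*l^2 + 18*d^2*l - 12*d^2 - d*l^3 + 3*d*l^2 - 2*d*l + l^4 - 3*l^3 + 2*l^2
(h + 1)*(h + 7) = h^2 + 8*h + 7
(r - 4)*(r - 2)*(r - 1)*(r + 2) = r^4 - 5*r^3 + 20*r - 16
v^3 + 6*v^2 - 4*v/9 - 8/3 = (v - 2/3)*(v + 2/3)*(v + 6)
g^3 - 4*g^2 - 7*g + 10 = (g - 5)*(g - 1)*(g + 2)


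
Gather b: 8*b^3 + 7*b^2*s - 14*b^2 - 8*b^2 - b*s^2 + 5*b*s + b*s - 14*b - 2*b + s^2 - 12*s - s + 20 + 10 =8*b^3 + b^2*(7*s - 22) + b*(-s^2 + 6*s - 16) + s^2 - 13*s + 30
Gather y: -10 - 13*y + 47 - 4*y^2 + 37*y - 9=-4*y^2 + 24*y + 28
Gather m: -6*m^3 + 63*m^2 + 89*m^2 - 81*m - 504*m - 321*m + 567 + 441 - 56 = -6*m^3 + 152*m^2 - 906*m + 952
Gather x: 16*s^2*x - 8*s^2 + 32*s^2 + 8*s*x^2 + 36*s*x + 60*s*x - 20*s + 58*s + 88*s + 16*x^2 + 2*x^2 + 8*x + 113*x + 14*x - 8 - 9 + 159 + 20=24*s^2 + 126*s + x^2*(8*s + 18) + x*(16*s^2 + 96*s + 135) + 162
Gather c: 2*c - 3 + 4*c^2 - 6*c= 4*c^2 - 4*c - 3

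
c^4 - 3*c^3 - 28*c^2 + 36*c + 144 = (c - 6)*(c - 3)*(c + 2)*(c + 4)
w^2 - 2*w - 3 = (w - 3)*(w + 1)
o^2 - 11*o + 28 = (o - 7)*(o - 4)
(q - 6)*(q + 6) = q^2 - 36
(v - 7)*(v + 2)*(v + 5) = v^3 - 39*v - 70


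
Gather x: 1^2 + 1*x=x + 1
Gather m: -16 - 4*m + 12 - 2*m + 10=6 - 6*m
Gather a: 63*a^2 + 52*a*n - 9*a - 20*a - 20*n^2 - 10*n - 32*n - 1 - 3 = 63*a^2 + a*(52*n - 29) - 20*n^2 - 42*n - 4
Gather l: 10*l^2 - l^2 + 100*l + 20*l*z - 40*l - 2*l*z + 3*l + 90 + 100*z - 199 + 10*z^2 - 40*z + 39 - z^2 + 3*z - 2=9*l^2 + l*(18*z + 63) + 9*z^2 + 63*z - 72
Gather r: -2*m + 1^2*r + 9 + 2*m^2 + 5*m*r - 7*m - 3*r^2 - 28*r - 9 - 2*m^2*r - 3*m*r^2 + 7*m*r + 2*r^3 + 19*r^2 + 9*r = 2*m^2 - 9*m + 2*r^3 + r^2*(16 - 3*m) + r*(-2*m^2 + 12*m - 18)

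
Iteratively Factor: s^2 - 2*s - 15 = (s - 5)*(s + 3)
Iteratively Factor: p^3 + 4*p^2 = (p)*(p^2 + 4*p) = p^2*(p + 4)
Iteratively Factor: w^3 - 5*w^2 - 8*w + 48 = (w - 4)*(w^2 - w - 12) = (w - 4)^2*(w + 3)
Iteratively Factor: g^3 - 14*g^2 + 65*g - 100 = (g - 5)*(g^2 - 9*g + 20) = (g - 5)^2*(g - 4)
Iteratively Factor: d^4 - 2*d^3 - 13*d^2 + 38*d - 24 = (d - 2)*(d^3 - 13*d + 12) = (d - 2)*(d + 4)*(d^2 - 4*d + 3) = (d - 2)*(d - 1)*(d + 4)*(d - 3)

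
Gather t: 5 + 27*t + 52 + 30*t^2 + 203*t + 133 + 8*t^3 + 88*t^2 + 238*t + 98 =8*t^3 + 118*t^2 + 468*t + 288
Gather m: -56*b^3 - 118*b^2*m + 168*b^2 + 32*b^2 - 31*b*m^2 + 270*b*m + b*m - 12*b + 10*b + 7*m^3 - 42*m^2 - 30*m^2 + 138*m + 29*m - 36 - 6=-56*b^3 + 200*b^2 - 2*b + 7*m^3 + m^2*(-31*b - 72) + m*(-118*b^2 + 271*b + 167) - 42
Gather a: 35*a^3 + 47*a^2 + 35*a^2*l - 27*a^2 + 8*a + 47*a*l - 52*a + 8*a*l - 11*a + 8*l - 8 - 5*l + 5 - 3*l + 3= 35*a^3 + a^2*(35*l + 20) + a*(55*l - 55)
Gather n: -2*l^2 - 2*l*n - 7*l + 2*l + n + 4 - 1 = -2*l^2 - 5*l + n*(1 - 2*l) + 3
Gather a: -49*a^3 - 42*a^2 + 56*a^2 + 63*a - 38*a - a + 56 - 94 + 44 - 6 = -49*a^3 + 14*a^2 + 24*a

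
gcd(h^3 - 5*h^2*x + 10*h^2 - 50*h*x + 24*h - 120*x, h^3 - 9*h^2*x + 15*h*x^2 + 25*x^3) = -h + 5*x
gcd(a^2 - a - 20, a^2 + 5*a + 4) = a + 4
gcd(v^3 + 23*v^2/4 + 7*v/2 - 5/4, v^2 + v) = v + 1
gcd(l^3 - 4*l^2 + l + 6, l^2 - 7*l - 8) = l + 1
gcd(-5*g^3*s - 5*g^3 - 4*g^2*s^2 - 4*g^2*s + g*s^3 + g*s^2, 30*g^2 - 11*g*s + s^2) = -5*g + s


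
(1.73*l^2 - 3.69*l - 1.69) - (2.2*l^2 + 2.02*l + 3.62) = -0.47*l^2 - 5.71*l - 5.31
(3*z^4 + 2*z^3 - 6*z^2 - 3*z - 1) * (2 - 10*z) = -30*z^5 - 14*z^4 + 64*z^3 + 18*z^2 + 4*z - 2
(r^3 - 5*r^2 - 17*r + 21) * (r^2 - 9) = r^5 - 5*r^4 - 26*r^3 + 66*r^2 + 153*r - 189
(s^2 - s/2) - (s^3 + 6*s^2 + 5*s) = -s^3 - 5*s^2 - 11*s/2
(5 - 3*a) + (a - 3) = 2 - 2*a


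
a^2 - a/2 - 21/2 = (a - 7/2)*(a + 3)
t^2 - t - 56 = (t - 8)*(t + 7)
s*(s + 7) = s^2 + 7*s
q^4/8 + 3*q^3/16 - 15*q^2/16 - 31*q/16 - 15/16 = (q/4 + 1/4)*(q/2 + 1/2)*(q - 3)*(q + 5/2)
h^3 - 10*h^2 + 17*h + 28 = (h - 7)*(h - 4)*(h + 1)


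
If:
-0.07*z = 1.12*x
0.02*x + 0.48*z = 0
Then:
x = 0.00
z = 0.00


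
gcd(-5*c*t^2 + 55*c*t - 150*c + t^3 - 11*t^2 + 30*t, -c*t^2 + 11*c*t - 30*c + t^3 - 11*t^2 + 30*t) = t^2 - 11*t + 30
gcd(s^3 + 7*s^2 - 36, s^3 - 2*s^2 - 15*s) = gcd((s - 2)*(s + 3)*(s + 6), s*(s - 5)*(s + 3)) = s + 3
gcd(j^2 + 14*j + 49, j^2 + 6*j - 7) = j + 7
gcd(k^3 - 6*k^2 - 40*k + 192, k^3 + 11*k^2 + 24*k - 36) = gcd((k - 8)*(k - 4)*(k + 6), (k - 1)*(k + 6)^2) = k + 6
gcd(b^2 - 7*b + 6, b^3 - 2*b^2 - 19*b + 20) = b - 1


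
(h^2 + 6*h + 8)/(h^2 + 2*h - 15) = (h^2 + 6*h + 8)/(h^2 + 2*h - 15)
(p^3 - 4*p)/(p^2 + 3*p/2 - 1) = 2*p*(p - 2)/(2*p - 1)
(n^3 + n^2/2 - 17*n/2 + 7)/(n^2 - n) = n + 3/2 - 7/n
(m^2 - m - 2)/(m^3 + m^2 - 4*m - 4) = 1/(m + 2)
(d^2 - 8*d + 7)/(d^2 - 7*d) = (d - 1)/d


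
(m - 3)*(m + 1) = m^2 - 2*m - 3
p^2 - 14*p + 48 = (p - 8)*(p - 6)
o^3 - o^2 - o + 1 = (o - 1)^2*(o + 1)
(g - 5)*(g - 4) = g^2 - 9*g + 20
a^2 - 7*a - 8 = (a - 8)*(a + 1)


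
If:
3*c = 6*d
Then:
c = 2*d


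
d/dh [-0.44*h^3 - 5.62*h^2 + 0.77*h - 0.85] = -1.32*h^2 - 11.24*h + 0.77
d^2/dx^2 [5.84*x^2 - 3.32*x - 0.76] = 11.6800000000000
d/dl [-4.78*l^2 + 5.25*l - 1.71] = 5.25 - 9.56*l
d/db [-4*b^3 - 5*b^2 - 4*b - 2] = -12*b^2 - 10*b - 4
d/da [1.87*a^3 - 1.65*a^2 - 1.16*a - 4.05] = 5.61*a^2 - 3.3*a - 1.16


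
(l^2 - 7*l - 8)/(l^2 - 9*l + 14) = (l^2 - 7*l - 8)/(l^2 - 9*l + 14)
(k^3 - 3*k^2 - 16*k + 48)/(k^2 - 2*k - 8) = (k^2 + k - 12)/(k + 2)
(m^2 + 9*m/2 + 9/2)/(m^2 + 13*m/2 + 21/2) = (2*m + 3)/(2*m + 7)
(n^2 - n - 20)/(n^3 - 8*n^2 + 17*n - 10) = (n + 4)/(n^2 - 3*n + 2)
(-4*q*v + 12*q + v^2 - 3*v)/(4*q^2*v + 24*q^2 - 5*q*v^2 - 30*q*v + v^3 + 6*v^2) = (3 - v)/(q*v + 6*q - v^2 - 6*v)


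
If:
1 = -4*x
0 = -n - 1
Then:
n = -1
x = -1/4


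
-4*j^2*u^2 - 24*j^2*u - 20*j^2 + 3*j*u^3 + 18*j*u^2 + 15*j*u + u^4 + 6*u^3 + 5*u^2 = (-j + u)*(4*j + u)*(u + 1)*(u + 5)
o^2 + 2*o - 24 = (o - 4)*(o + 6)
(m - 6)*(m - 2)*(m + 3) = m^3 - 5*m^2 - 12*m + 36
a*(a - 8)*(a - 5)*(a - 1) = a^4 - 14*a^3 + 53*a^2 - 40*a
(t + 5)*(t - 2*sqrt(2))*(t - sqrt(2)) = t^3 - 3*sqrt(2)*t^2 + 5*t^2 - 15*sqrt(2)*t + 4*t + 20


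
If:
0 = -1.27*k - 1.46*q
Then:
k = -1.1496062992126*q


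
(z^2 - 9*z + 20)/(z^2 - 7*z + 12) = (z - 5)/(z - 3)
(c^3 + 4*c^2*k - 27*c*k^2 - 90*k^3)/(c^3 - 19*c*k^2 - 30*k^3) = (c + 6*k)/(c + 2*k)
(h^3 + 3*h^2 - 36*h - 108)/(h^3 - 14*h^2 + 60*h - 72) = (h^2 + 9*h + 18)/(h^2 - 8*h + 12)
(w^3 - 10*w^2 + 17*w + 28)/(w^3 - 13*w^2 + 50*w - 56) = (w + 1)/(w - 2)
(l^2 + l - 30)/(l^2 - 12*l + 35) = (l + 6)/(l - 7)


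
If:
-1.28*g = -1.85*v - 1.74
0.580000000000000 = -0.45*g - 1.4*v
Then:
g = 0.52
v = -0.58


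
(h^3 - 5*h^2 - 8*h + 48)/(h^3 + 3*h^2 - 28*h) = (h^2 - h - 12)/(h*(h + 7))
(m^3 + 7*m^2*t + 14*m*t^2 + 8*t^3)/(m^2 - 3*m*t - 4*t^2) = (-m^2 - 6*m*t - 8*t^2)/(-m + 4*t)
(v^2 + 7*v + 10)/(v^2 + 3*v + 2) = (v + 5)/(v + 1)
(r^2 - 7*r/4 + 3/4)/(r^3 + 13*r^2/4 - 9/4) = (r - 1)/(r^2 + 4*r + 3)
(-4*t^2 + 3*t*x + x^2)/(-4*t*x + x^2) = (4*t^2 - 3*t*x - x^2)/(x*(4*t - x))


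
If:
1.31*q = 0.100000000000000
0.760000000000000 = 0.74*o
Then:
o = 1.03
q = 0.08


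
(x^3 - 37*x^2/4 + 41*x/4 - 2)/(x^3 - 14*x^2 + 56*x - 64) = (4*x^2 - 5*x + 1)/(4*(x^2 - 6*x + 8))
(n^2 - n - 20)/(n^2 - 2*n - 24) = (n - 5)/(n - 6)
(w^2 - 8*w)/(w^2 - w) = (w - 8)/(w - 1)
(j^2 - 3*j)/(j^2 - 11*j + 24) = j/(j - 8)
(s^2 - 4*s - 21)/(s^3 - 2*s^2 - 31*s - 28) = (s + 3)/(s^2 + 5*s + 4)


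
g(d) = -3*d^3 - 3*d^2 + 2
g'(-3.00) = -63.00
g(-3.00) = 56.00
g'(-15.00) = -1935.00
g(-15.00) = 9452.00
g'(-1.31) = -7.58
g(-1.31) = 3.60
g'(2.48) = -70.23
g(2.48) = -62.21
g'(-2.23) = -31.38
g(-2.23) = 20.35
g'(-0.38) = 0.98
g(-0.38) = 1.73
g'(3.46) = -128.50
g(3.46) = -158.18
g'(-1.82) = -18.89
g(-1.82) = 10.15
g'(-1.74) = -16.81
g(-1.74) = 8.72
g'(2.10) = -52.29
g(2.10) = -39.01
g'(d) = -9*d^2 - 6*d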